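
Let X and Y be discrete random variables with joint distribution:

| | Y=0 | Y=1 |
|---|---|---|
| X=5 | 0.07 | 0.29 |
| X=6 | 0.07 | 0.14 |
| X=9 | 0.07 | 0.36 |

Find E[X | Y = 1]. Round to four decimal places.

P(Y = 1) = 0.79.
Σ X·P over the event = 5·(0.29) + 6·(0.14) + 9·(0.36) = 5.53.
E[X | Y = 1] = (5.53) / (0.79) = 7.0000.

7.0000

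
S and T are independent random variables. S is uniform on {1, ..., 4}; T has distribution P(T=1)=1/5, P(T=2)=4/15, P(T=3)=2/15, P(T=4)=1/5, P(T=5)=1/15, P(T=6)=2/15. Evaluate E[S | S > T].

63/19

P(S > T) = 19/60.
Summing S·P(x,y) over outcomes with S > T gives 21/20.
E[S | S > T] = (21/20) / (19/60) = 63/19.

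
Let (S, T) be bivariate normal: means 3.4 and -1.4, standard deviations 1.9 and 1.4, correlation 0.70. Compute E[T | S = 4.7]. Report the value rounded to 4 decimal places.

For a bivariate normal, E[T | S=x] = μ_T + ρ·(σ_T/σ_S)·(x − μ_S).
E[T | S=4.7] = -1.4 + (0.70)·(1.4/1.9)·(4.7 − (3.4)) = -1.4 + (0.51579)·(1.3) = -0.7295.

-0.7295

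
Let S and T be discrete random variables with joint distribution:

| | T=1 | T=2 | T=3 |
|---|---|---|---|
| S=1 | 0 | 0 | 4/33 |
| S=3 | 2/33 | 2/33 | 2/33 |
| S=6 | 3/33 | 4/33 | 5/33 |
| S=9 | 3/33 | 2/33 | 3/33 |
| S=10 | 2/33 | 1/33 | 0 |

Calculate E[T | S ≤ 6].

P(S ≤ 6) = 2/3.
Σ T·P over the event = 3·(4/33) + 1·(2/33) + 2·(2/33) + 3·(2/33) + 1·(3/33) + 2·(4/33) + 3·(5/33) = 50/33.
E[T | S ≤ 6] = (50/33) / (2/3) = 25/11.

25/11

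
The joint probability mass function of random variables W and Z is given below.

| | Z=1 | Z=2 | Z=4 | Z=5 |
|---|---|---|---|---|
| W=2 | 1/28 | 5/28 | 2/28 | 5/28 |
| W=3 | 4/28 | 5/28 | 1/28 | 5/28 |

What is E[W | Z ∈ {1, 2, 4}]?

P(Z ∈ {1, 2, 4}) = 9/14.
Σ W·P over the event = 2·(1/28) + 2·(5/28) + 2·(2/28) + 3·(4/28) + 3·(5/28) + 3·(1/28) = 23/14.
E[W | Z ∈ {1, 2, 4}] = (23/14) / (9/14) = 23/9.

23/9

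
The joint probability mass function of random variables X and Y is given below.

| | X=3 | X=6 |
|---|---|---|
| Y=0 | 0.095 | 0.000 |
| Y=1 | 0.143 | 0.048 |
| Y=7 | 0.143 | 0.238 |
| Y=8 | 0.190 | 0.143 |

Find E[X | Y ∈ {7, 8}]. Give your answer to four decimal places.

P(Y ∈ {7, 8}) = 0.714.
Σ X·P over the event = 3·(0.143) + 3·(0.190) + 6·(0.238) + 6·(0.143) = 3.285.
E[X | Y ∈ {7, 8}] = (3.285) / (0.714) = 4.6008.

4.6008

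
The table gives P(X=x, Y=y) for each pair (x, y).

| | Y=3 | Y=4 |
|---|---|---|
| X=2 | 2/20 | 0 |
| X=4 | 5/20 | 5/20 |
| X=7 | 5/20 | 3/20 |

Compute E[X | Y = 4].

P(Y = 4) = 2/5.
Σ X·P over the event = 4·(5/20) + 7·(3/20) = 41/20.
E[X | Y = 4] = (41/20) / (2/5) = 41/8.

41/8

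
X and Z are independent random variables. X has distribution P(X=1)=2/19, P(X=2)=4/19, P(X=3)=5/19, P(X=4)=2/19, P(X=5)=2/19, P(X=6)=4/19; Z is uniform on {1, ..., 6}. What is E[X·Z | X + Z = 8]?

233/17

P(X + Z = 8) = 17/114.
Summing XZ·P(x,y) over outcomes with X + Z = 8 gives 233/114.
E[X·Z | X + Z = 8] = (233/114) / (17/114) = 233/17.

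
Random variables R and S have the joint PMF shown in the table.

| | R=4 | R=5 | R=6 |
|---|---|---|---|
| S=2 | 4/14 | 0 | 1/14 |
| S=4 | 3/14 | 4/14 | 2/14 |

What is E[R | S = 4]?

P(S = 4) = 9/14.
Summing R·P(R=x,S=y) over the conditioning event gives 22/7.
E[R | S = 4] = (22/7) / (9/14) = 44/9.

44/9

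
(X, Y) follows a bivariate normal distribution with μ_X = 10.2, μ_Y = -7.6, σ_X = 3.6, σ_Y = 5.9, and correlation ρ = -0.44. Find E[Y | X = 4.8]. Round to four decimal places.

The regression of Y on X has slope ρ·σ_Y/σ_X and passes through (μ_X, μ_Y).
E[Y | X=4.8] = -7.6 + (-0.44)·(5.9/3.6)·(4.8 − (10.2)) = -7.6 + (-0.72111)·(-5.4) = -3.7060.

-3.7060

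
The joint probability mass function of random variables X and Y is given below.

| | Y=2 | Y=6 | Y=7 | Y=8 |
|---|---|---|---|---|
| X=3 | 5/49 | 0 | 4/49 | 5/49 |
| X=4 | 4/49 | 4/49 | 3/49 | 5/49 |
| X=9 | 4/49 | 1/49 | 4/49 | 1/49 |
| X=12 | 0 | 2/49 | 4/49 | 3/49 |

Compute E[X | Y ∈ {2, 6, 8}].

P(Y ∈ {2, 6, 8}) = 34/49.
Summing X·P(X=x,Y=y) over the conditioning event gives 4.
E[X | Y ∈ {2, 6, 8}] = (4) / (34/49) = 98/17.

98/17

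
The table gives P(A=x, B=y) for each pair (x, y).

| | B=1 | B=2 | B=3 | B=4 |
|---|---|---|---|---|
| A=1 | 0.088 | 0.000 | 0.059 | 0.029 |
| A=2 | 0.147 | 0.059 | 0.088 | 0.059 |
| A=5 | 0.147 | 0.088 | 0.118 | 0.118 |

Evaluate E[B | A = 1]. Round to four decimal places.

2.1648

P(A = 1) = 0.176.
Σ B·P over the event = 1·(0.088) + 3·(0.059) + 4·(0.029) = 0.381.
E[B | A = 1] = (0.381) / (0.176) = 2.1648.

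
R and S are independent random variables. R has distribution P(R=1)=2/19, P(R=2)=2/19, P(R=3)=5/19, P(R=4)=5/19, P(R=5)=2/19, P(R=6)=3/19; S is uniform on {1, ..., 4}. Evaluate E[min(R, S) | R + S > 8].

P(R + S > 8) = 2/19.
Summing min(R,S)·P(x,y) over outcomes with R + S > 8 gives 29/76.
E[min(R, S) | R + S > 8] = (29/76) / (2/19) = 29/8.

29/8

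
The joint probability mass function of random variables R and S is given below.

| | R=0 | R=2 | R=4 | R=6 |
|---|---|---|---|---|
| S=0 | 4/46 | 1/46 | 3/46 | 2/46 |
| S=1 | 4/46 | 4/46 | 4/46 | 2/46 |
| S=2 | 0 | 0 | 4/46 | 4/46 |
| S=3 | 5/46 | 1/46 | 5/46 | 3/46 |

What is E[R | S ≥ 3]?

P(S ≥ 3) = 7/23.
Σ R·P over the event = 0·(5/46) + 2·(1/46) + 4·(5/46) + 6·(3/46) = 20/23.
E[R | S ≥ 3] = (20/23) / (7/23) = 20/7.

20/7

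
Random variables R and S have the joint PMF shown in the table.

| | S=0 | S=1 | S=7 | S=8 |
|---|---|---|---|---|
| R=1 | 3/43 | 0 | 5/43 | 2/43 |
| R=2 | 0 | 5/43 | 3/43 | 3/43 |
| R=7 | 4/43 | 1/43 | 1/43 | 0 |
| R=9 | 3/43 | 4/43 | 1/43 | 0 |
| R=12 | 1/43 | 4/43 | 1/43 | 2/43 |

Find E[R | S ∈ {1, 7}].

P(S ∈ {1, 7}) = 25/43.
Summing R·P(R=x,S=y) over the conditioning event gives 140/43.
E[R | S ∈ {1, 7}] = (140/43) / (25/43) = 28/5.

28/5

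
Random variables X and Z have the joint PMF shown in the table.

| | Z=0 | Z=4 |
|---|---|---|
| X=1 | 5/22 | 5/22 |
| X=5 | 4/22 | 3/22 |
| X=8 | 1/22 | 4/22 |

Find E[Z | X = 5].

12/7

P(X = 5) = 7/22.
Σ Z·P over the event = 0·(4/22) + 4·(3/22) = 6/11.
E[Z | X = 5] = (6/11) / (7/22) = 12/7.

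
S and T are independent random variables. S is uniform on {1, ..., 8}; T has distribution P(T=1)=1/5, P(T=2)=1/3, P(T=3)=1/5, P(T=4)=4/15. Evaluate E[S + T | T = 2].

P(T = 2) = 1/3.
Summing (S+T)·P(x,y) over outcomes with T = 2 gives 13/6.
E[S + T | T = 2] = (13/6) / (1/3) = 13/2.

13/2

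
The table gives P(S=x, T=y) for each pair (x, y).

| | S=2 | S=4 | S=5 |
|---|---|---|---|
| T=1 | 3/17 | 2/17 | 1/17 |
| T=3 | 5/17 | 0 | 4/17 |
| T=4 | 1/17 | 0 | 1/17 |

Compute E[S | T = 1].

19/6

P(T = 1) = 6/17.
Σ S·P over the event = 2·(3/17) + 4·(2/17) + 5·(1/17) = 19/17.
E[S | T = 1] = (19/17) / (6/17) = 19/6.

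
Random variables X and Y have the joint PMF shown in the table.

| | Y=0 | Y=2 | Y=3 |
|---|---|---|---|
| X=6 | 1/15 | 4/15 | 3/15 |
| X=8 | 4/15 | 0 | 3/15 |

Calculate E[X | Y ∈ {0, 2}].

62/9

P(Y ∈ {0, 2}) = 3/5.
Σ X·P over the event = 6·(1/15) + 6·(4/15) + 8·(4/15) = 62/15.
E[X | Y ∈ {0, 2}] = (62/15) / (3/5) = 62/9.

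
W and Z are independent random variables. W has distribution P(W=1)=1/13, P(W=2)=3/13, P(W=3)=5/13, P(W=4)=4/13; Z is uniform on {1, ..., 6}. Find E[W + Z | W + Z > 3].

487/73

P(W + Z > 3) = 73/78.
Summing (W+Z)·P(x,y) over outcomes with W + Z > 3 gives 487/78.
E[W + Z | W + Z > 3] = (487/78) / (73/78) = 487/73.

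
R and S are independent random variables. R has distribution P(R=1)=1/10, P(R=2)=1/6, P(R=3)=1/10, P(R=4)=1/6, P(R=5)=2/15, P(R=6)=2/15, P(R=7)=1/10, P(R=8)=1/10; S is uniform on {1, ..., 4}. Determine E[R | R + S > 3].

508/109

P(R + S > 3) = 109/120.
Summing R·P(x,y) over outcomes with R + S > 3 gives 127/30.
E[R | R + S > 3] = (127/30) / (109/120) = 508/109.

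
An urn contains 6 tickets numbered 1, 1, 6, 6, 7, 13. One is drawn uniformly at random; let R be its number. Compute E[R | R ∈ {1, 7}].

3

P(R ∈ {1, 7}) = 1/2.
Σ over the event: 1·1/3 + 7·1/6 = 3/2.
E[R | R ∈ {1, 7}] = (3/2) / (1/2) = 3.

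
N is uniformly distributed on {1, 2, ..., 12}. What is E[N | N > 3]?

8

Given N > 3, N is equally likely to be any of {4, 5, 6, 7, 8, 9, 10, 11, 12}.
E[N | N > 3] = (4 + 5 + 6 + 7 + 8 + 9 + 10 + 11 + 12) / 9 = 8.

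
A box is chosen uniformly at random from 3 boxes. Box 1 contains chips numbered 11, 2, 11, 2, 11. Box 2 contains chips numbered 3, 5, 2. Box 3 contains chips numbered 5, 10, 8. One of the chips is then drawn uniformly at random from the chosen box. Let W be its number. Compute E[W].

E[W | box 1] = (11+2+11+2+11)/5 = 37/5.
E[W | box 2] = (3+5+2)/3 = 10/3.
E[W | box 3] = (5+10+8)/3 = 23/3.
By the law of total expectation,
E[W] = (1/3)·(37/5) + (1/3)·(10/3) + (1/3)·(23/3) = 92/15.

92/15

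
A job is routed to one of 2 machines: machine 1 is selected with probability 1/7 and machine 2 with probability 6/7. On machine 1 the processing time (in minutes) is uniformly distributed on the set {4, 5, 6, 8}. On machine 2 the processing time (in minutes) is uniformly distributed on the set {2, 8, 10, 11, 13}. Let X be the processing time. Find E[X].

E[X | machine 1] = (4+5+6+8)/4 = 23/4.
E[X | machine 2] = (2+8+10+11+13)/5 = 44/5.
By the law of total expectation,
E[X] = (1/7)·(23/4) + (6/7)·(44/5) = 1171/140.

1171/140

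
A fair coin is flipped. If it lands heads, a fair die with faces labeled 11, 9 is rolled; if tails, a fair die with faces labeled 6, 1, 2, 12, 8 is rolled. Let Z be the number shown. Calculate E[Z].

79/10

E[Z | heads] = (11+9)/2 = 10.
E[Z | tails] = (6+1+2+12+8)/5 = 29/5.
By the law of total expectation,
E[Z] = (1/2)·(10) + (1/2)·(29/5) = 79/10.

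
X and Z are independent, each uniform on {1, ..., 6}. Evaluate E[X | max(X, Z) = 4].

22/7

P(max(X, Z) = 4) = 7/36.
Summing X·P(x,y) over outcomes with max(X, Z) = 4 gives 11/18.
E[X | max(X, Z) = 4] = (11/18) / (7/36) = 22/7.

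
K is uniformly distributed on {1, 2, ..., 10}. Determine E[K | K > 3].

7

Given K > 3, K is equally likely to be any of {4, 5, 6, 7, 8, 9, 10}.
E[K | K > 3] = (4 + 5 + 6 + 7 + 8 + 9 + 10) / 7 = 7.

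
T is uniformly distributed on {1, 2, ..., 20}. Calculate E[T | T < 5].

Given T < 5, T is equally likely to be any of {1, 2, 3, 4}.
E[T | T < 5] = (1 + 2 + 3 + 4) / 4 = 5/2.

5/2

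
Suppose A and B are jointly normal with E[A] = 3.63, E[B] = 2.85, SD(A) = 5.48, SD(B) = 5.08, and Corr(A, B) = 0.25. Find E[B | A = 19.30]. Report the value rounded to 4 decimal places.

The regression of B on A has slope ρ·σ_B/σ_A and passes through (μ_A, μ_B).
E[B | A=19.30] = 2.85 + (0.25)·(5.08/5.48)·(19.30 − (3.63)) = 2.85 + (0.231752)·(15.67) = 6.4816.

6.4816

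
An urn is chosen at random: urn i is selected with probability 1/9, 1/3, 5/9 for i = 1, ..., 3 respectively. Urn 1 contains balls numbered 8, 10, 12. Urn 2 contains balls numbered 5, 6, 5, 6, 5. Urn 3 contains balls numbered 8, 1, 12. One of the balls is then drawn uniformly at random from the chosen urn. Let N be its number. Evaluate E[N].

34/5

E[N | urn 1] = (8+10+12)/3 = 10.
E[N | urn 2] = (5+6+5+6+5)/5 = 27/5.
E[N | urn 3] = (8+1+12)/3 = 7.
By the law of total expectation,
E[N] = (1/9)·(10) + (1/3)·(27/5) + (5/9)·(7) = 34/5.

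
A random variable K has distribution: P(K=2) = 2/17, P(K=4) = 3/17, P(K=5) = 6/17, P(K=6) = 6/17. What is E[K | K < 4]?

P(K < 4) = 2/17.
Σ over the event: 2·2/17 = 4/17.
E[K | K < 4] = (4/17) / (2/17) = 2.

2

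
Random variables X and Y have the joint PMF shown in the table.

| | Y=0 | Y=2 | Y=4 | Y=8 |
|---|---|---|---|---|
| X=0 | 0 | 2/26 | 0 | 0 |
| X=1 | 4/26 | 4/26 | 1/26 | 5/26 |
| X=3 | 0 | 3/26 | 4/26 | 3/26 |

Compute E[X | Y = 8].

7/4

P(Y = 8) = 4/13.
Σ X·P over the event = 1·(5/26) + 3·(3/26) = 7/13.
E[X | Y = 8] = (7/13) / (4/13) = 7/4.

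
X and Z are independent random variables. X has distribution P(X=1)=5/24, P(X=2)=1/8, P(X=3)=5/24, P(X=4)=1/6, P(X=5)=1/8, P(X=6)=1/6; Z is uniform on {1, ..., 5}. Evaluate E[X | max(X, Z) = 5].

P(max(X, Z) = 5) = 4/15.
Summing X·P(x,y) over outcomes with max(X, Z) = 5 gives 39/40.
E[X | max(X, Z) = 5] = (39/40) / (4/15) = 117/32.

117/32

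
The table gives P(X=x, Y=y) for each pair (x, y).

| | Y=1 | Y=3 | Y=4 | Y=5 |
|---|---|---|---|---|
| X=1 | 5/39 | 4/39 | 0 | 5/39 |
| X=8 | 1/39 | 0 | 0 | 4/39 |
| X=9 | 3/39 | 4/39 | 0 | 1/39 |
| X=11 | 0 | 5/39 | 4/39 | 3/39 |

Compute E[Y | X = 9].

5/2

P(X = 9) = 8/39.
Summing Y·P(X=x,Y=y) over the conditioning event gives 20/39.
E[Y | X = 9] = (20/39) / (8/39) = 5/2.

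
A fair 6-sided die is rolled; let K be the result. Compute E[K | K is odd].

3

Given K is odd, K is equally likely to be any of {1, 3, 5}.
E[K | K is odd] = (1 + 3 + 5) / 3 = 3.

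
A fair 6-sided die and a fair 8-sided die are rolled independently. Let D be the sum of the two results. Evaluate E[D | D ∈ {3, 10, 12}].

46/5

P(D ∈ {3, 10, 12}) = 5/24.
Σ over the event: 3·1/24 + 10·5/48 + 12·1/16 = 23/12.
E[D | D ∈ {3, 10, 12}] = (23/12) / (5/24) = 46/5.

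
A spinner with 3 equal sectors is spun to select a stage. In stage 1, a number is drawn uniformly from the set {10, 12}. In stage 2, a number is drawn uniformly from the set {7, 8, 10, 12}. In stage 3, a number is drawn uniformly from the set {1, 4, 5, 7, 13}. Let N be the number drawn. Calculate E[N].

E[N | stage 1] = (10+12)/2 = 11.
E[N | stage 2] = (7+8+10+12)/4 = 37/4.
E[N | stage 3] = (1+4+5+7+13)/5 = 6.
By the law of total expectation,
E[N] = (1/3)·(11) + (1/3)·(37/4) + (1/3)·(6) = 35/4.

35/4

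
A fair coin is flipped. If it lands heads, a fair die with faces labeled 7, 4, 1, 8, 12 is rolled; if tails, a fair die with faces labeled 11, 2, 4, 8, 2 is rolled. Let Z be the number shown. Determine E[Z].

59/10

E[Z | heads] = (7+4+1+8+12)/5 = 32/5.
E[Z | tails] = (11+2+4+8+2)/5 = 27/5.
By the law of total expectation,
E[Z] = (1/2)·(32/5) + (1/2)·(27/5) = 59/10.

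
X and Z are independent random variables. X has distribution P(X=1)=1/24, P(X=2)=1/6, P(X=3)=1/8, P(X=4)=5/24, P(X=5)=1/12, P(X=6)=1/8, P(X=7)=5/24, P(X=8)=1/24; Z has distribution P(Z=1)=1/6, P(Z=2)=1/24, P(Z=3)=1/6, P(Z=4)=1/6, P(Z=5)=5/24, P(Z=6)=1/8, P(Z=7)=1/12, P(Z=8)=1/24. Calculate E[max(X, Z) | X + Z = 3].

P(X + Z = 3) = 17/576.
Summing max(X,Z)·P(x,y) over outcomes with X + Z = 3 gives 17/288.
E[max(X, Z) | X + Z = 3] = (17/288) / (17/576) = 2.

2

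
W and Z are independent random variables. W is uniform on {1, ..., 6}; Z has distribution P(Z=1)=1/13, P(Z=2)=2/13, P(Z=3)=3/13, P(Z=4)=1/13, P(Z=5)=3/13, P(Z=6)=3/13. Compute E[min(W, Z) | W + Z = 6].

19/10

P(W + Z = 6) = 5/39.
Summing min(W,Z)·P(x,y) over outcomes with W + Z = 6 gives 19/78.
E[min(W, Z) | W + Z = 6] = (19/78) / (5/39) = 19/10.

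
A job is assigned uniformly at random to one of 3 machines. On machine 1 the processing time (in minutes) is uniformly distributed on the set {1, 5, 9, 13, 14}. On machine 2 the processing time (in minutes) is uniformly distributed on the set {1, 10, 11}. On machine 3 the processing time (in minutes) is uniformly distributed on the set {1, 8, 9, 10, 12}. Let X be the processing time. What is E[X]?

E[X | machine 1] = (1+5+9+13+14)/5 = 42/5.
E[X | machine 2] = (1+10+11)/3 = 22/3.
E[X | machine 3] = (1+8+9+10+12)/5 = 8.
By the law of total expectation,
E[X] = (1/3)·(42/5) + (1/3)·(22/3) + (1/3)·(8) = 356/45.

356/45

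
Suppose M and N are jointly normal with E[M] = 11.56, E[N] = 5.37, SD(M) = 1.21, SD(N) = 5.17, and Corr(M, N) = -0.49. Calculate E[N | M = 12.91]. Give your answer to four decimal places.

The regression of N on M has slope ρ·σ_N/σ_M and passes through (μ_M, μ_N).
E[N | M=12.91] = 5.37 + (-0.49)·(5.17/1.21)·(12.91 − (11.56)) = 5.37 + (-2.0936)·(1.35) = 2.5436.

2.5436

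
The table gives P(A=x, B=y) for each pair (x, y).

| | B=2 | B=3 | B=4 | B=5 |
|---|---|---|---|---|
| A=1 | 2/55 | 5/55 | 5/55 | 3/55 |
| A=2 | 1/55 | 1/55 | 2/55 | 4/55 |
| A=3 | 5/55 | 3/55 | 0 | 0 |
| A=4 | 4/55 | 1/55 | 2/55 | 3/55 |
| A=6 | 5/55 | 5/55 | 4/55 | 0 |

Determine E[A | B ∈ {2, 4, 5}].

129/40

P(B ∈ {2, 4, 5}) = 8/11.
Summing A·P(A=x,B=y) over the conditioning event gives 129/55.
E[A | B ∈ {2, 4, 5}] = (129/55) / (8/11) = 129/40.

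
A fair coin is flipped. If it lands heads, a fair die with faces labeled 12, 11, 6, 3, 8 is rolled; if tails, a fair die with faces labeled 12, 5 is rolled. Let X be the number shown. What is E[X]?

33/4

E[X | heads] = (12+11+6+3+8)/5 = 8.
E[X | tails] = (12+5)/2 = 17/2.
E[X] = (1/2)·(8) + (1/2)·(17/2) = 33/4.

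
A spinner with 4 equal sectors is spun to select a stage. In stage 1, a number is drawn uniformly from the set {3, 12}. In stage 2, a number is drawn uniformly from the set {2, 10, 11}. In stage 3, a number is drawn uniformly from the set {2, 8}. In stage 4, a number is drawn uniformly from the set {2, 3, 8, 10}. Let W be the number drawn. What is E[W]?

311/48

E[W | stage 1] = (3+12)/2 = 15/2.
E[W | stage 2] = (2+10+11)/3 = 23/3.
E[W | stage 3] = (2+8)/2 = 5.
E[W | stage 4] = (2+3+8+10)/4 = 23/4.
By the law of total expectation,
E[W] = (1/4)·(15/2) + (1/4)·(23/3) + (1/4)·(5) + (1/4)·(23/4) = 311/48.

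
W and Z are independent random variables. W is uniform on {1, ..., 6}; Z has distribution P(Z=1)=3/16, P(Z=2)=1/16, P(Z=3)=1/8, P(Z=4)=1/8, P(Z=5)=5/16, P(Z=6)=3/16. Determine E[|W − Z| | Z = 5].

11/6

P(Z = 5) = 5/16.
Summing |W−Z|·P(x,y) over outcomes with Z = 5 gives 55/96.
E[|W − Z| | Z = 5] = (55/96) / (5/16) = 11/6.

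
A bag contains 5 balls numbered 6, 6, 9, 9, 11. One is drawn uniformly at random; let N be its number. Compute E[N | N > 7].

P(N > 7) = 3/5.
Σ over the event: 9·2/5 + 11·1/5 = 29/5.
E[N | N > 7] = (29/5) / (3/5) = 29/3.

29/3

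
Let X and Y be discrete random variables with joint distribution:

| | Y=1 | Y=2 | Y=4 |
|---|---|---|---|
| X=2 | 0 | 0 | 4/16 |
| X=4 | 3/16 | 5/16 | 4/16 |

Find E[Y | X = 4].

29/12

P(X = 4) = 3/4.
Σ Y·P over the event = 1·(3/16) + 2·(5/16) + 4·(4/16) = 29/16.
E[Y | X = 4] = (29/16) / (3/4) = 29/12.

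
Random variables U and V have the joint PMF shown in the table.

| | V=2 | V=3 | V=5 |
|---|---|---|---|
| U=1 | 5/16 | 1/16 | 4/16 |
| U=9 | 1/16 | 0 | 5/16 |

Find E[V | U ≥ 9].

9/2

P(U ≥ 9) = 3/8.
Σ V·P over the event = 2·(1/16) + 5·(5/16) = 27/16.
E[V | U ≥ 9] = (27/16) / (3/8) = 9/2.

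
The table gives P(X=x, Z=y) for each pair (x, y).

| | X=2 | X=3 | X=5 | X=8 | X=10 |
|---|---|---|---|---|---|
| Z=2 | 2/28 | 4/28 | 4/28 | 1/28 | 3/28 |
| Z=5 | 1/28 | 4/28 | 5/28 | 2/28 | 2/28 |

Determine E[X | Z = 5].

75/14

P(Z = 5) = 1/2.
Σ X·P over the event = 2·(1/28) + 3·(4/28) + 5·(5/28) + 8·(2/28) + 10·(2/28) = 75/28.
E[X | Z = 5] = (75/28) / (1/2) = 75/14.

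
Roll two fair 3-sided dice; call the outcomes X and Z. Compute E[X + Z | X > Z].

4

P(X > Z) = 1/3.
Summing (X+Z)·P(x,y) over outcomes with X > Z gives 4/3.
E[X + Z | X > Z] = (4/3) / (1/3) = 4.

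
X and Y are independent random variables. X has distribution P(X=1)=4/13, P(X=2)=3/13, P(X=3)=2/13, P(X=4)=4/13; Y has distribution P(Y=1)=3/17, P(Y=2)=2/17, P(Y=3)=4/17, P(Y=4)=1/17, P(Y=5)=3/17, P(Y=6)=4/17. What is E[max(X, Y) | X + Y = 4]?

39/14

P(X + Y = 4) = 28/221.
Summing max(X,Y)·P(x,y) over outcomes with X + Y = 4 gives 6/17.
E[max(X, Y) | X + Y = 4] = (6/17) / (28/221) = 39/14.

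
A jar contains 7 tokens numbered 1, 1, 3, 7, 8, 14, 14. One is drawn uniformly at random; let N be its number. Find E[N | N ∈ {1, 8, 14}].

38/5

P(N ∈ {1, 8, 14}) = 5/7.
Σ over the event: 1·2/7 + 8·1/7 + 14·2/7 = 38/7.
E[N | N ∈ {1, 8, 14}] = (38/7) / (5/7) = 38/5.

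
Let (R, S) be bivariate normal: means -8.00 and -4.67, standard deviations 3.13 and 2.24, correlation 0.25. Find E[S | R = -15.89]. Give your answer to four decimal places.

E[S | R=x] = μ_S + ρ(σ_S/σ_R)(x − μ_R) for jointly normal variables.
E[S | R=-15.89] = -4.67 + (0.25)·(2.24/3.13)·(-15.89 − (-8.00)) = -4.67 + (0.17891)·(-7.89) = -6.0816.

-6.0816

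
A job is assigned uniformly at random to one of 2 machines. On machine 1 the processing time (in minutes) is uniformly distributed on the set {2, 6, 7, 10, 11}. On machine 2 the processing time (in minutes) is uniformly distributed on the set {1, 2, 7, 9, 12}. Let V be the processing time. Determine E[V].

67/10

E[V | machine 1] = (2+6+7+10+11)/5 = 36/5.
E[V | machine 2] = (1+2+7+9+12)/5 = 31/5.
E[V] = (1/2)·(36/5) + (1/2)·(31/5) = 67/10.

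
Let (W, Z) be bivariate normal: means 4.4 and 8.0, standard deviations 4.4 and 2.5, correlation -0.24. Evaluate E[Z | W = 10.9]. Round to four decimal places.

The regression of Z on W has slope ρ·σ_Z/σ_W and passes through (μ_W, μ_Z).
E[Z | W=10.9] = 8.0 + (-0.24)·(2.5/4.4)·(10.9 − (4.4)) = 8.0 + (-0.136364)·(6.5) = 7.1136.

7.1136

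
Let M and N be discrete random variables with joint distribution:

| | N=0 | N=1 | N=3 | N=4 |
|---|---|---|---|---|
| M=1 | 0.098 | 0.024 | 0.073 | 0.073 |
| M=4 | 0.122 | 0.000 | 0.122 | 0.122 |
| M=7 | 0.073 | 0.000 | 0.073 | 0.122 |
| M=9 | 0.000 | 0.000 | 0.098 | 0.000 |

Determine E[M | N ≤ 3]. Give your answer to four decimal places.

4.5022

P(N ≤ 3) = 0.683.
Σ M·P over the event = 1·(0.098) + 1·(0.024) + 1·(0.073) + 4·(0.122) + 4·(0.122) + 7·(0.073) + 7·(0.073) + 9·(0.098) = 3.075.
E[M | N ≤ 3] = (3.075) / (0.683) = 4.5022.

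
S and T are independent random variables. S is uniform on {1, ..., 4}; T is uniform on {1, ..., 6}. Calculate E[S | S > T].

Outcomes with S > T: (2,1), (3,1), (3,2), (4,1), (4,2), (4,3), each with probability 1/24.
E[S | S > T] = (2 + 3 + 3 + 4 + 4 + 4) / 6 = 10/3.

10/3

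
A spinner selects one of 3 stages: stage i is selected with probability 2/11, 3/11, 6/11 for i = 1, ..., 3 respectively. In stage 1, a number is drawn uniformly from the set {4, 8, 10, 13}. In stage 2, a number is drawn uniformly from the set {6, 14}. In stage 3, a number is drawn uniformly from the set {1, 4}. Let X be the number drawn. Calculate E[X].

E[X | stage 1] = (4+8+10+13)/4 = 35/4.
E[X | stage 2] = (6+14)/2 = 10.
E[X | stage 3] = (1+4)/2 = 5/2.
By the law of total expectation,
E[X] = (2/11)·(35/4) + (3/11)·(10) + (6/11)·(5/2) = 125/22.

125/22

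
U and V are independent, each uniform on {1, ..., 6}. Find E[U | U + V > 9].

Outcomes with U + V > 9: (4,6), (5,5), (5,6), (6,4), (6,5), (6,6), each with probability 1/36.
E[U | U + V > 9] = (4 + 5 + 5 + 6 + 6 + 6) / 6 = 16/3.

16/3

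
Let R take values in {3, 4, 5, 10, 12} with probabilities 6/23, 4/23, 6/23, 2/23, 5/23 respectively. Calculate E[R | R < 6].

4

P(R < 6) = 16/23.
Σ over the event: 3·6/23 + 4·4/23 + 5·6/23 = 64/23.
E[R | R < 6] = (64/23) / (16/23) = 4.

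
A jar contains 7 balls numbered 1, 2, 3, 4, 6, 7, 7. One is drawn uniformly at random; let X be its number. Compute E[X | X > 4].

20/3

P(X > 4) = 3/7.
Σ over the event: 6·1/7 + 7·2/7 = 20/7.
E[X | X > 4] = (20/7) / (3/7) = 20/3.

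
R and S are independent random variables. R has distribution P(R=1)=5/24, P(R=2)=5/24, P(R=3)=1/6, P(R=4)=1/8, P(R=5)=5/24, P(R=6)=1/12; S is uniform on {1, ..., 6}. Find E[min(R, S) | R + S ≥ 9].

142/33

P(R + S ≥ 9) = 11/48.
Summing min(R,S)·P(x,y) over outcomes with R + S ≥ 9 gives 71/72.
E[min(R, S) | R + S ≥ 9] = (71/72) / (11/48) = 142/33.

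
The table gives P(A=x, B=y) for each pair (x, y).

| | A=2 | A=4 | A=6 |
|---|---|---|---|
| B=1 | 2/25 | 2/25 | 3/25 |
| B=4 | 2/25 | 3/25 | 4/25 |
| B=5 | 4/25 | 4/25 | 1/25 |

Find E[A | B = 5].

P(B = 5) = 9/25.
Σ A·P over the event = 2·(4/25) + 4·(4/25) + 6·(1/25) = 6/5.
E[A | B = 5] = (6/5) / (9/25) = 10/3.

10/3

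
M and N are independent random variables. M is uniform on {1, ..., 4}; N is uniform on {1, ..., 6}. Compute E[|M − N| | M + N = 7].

5/2

P(M + N = 7) = 1/6.
Summing |M−N|·P(x,y) over outcomes with M + N = 7 gives 5/12.
E[|M − N| | M + N = 7] = (5/12) / (1/6) = 5/2.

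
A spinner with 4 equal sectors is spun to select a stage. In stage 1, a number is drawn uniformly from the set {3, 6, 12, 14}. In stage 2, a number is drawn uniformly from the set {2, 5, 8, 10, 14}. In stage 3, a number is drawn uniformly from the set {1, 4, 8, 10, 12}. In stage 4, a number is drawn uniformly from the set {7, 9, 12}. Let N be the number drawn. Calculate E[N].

E[N | stage 1] = (3+6+12+14)/4 = 35/4.
E[N | stage 2] = (2+5+8+10+14)/5 = 39/5.
E[N | stage 3] = (1+4+8+10+12)/5 = 7.
E[N | stage 4] = (7+9+12)/3 = 28/3.
By the law of total expectation,
E[N] = (1/4)·(35/4) + (1/4)·(39/5) + (1/4)·(7) + (1/4)·(28/3) = 1973/240.

1973/240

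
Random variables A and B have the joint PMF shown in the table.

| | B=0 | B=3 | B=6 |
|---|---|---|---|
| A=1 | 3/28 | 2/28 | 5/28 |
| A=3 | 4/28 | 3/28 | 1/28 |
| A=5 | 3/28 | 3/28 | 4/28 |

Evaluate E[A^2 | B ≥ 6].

57/5

P(B ≥ 6) = 5/14.
Σ A^2·P over the event = 1·(5/28) + 9·(1/28) + 25·(4/28) = 57/14.
E[A^2 | B ≥ 6] = (57/14) / (5/14) = 57/5.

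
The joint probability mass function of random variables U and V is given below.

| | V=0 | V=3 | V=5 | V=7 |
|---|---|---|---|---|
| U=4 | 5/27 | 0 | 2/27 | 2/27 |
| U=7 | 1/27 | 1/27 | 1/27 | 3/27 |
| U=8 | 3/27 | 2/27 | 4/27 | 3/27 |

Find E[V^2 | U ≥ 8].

P(U ≥ 8) = 4/9.
Σ V^2·P over the event = 0·(3/27) + 9·(2/27) + 25·(4/27) + 49·(3/27) = 265/27.
E[V^2 | U ≥ 8] = (265/27) / (4/9) = 265/12.

265/12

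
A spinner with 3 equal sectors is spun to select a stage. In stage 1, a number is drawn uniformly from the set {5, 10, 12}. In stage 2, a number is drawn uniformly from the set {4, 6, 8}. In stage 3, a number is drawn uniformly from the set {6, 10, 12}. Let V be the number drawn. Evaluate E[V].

73/9

E[V | stage 1] = (5+10+12)/3 = 9.
E[V | stage 2] = (4+6+8)/3 = 6.
E[V | stage 3] = (6+10+12)/3 = 28/3.
By the law of total expectation,
E[V] = (1/3)·(9) + (1/3)·(6) + (1/3)·(28/3) = 73/9.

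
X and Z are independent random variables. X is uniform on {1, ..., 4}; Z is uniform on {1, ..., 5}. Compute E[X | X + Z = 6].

5/2

Outcomes with X + Z = 6: (1,5), (2,4), (3,3), (4,2), each with probability 1/20.
E[X | X + Z = 6] = (1 + 2 + 3 + 4) / 4 = 5/2.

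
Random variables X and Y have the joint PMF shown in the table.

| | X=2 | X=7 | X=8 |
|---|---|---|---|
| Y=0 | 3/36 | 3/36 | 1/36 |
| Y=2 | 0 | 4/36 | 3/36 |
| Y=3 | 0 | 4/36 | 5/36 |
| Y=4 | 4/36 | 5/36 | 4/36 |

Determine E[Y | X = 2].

16/7

P(X = 2) = 7/36.
Σ Y·P over the event = 0·(3/36) + 4·(4/36) = 4/9.
E[Y | X = 2] = (4/9) / (7/36) = 16/7.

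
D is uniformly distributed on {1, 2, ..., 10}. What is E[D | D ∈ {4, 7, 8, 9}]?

P(D ∈ {4, 7, 8, 9}) = 2/5.
Σ over the event: 4·1/10 + 7·1/10 + 8·1/10 + 9·1/10 = 14/5.
E[D | D ∈ {4, 7, 8, 9}] = (14/5) / (2/5) = 7.

7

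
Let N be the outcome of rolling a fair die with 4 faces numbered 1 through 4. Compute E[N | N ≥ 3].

Given N ≥ 3, N is equally likely to be any of {3, 4}.
E[N | N ≥ 3] = (3 + 4) / 2 = 7/2.

7/2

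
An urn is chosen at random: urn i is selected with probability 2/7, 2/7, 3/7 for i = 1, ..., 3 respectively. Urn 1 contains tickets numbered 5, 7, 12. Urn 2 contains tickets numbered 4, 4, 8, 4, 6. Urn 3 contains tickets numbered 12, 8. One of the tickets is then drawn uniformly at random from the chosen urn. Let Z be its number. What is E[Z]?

282/35

E[Z | urn 1] = (5+7+12)/3 = 8.
E[Z | urn 2] = (4+4+8+4+6)/5 = 26/5.
E[Z | urn 3] = (12+8)/2 = 10.
E[Z] = (2/7)·(8) + (2/7)·(26/5) + (3/7)·(10) = 282/35.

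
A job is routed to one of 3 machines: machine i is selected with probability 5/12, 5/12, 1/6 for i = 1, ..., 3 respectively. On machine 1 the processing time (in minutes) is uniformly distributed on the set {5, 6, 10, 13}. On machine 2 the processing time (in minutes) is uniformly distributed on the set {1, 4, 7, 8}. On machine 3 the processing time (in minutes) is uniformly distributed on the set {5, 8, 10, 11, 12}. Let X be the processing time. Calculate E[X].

E[X | machine 1] = (5+6+10+13)/4 = 17/2.
E[X | machine 2] = (1+4+7+8)/4 = 5.
E[X | machine 3] = (5+8+10+11+12)/5 = 46/5.
E[X] = (5/12)·(17/2) + (5/12)·(5) + (1/6)·(46/5) = 859/120.

859/120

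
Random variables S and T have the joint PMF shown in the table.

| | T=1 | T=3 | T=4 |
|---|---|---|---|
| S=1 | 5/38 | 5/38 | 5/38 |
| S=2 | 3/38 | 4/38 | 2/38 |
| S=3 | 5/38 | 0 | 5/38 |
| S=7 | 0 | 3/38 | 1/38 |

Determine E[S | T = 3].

P(T = 3) = 6/19.
Σ S·P over the event = 1·(5/38) + 2·(4/38) + 7·(3/38) = 17/19.
E[S | T = 3] = (17/19) / (6/19) = 17/6.

17/6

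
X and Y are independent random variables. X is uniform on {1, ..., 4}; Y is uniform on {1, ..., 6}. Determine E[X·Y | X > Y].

35/6

Outcomes with X > Y: (2,1), (3,1), (3,2), (4,1), (4,2), (4,3), each with probability 1/24.
E[X·Y | X > Y] = (2 + 3 + 6 + 4 + 8 + 12) / 6 = 35/6.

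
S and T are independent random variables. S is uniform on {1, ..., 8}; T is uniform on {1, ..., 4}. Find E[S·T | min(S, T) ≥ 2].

P(min(S, T) ≥ 2) = 21/32.
Summing ST·P(x,y) over outcomes with min(S, T) ≥ 2 gives 315/32.
E[S·T | min(S, T) ≥ 2] = (315/32) / (21/32) = 15.

15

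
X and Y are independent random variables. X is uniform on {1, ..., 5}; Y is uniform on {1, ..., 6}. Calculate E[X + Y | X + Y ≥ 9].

29/3

Outcomes with X + Y ≥ 9: (3,6), (4,5), (4,6), (5,4), (5,5), (5,6), each with probability 1/30.
E[X + Y | X + Y ≥ 9] = (9 + 9 + 10 + 9 + 10 + 11) / 6 = 29/3.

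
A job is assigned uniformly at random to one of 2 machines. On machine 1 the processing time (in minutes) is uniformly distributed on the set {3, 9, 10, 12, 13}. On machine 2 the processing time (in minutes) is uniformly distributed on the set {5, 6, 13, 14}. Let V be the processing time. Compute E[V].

E[V | machine 1] = (3+9+10+12+13)/5 = 47/5.
E[V | machine 2] = (5+6+13+14)/4 = 19/2.
E[V] = (1/2)·(47/5) + (1/2)·(19/2) = 189/20.

189/20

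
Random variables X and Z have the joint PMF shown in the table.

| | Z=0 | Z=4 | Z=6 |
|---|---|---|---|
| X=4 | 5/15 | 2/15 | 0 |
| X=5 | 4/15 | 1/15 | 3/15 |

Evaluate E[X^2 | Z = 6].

P(Z = 6) = 1/5.
Σ X^2·P over the event = 25·(3/15) = 5.
E[X^2 | Z = 6] = (5) / (1/5) = 25.

25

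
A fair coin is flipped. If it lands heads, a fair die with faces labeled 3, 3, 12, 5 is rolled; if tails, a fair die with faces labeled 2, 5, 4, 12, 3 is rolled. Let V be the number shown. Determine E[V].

219/40

E[V | heads] = (3+3+12+5)/4 = 23/4.
E[V | tails] = (2+5+4+12+3)/5 = 26/5.
E[V] = (1/2)·(23/4) + (1/2)·(26/5) = 219/40.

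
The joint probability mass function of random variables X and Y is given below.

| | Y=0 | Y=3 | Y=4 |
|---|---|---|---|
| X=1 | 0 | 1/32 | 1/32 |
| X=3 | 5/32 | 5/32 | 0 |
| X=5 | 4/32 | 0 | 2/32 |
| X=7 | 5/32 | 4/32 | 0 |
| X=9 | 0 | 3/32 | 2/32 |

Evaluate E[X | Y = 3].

P(Y = 3) = 13/32.
Σ X·P over the event = 1·(1/32) + 3·(5/32) + 7·(4/32) + 9·(3/32) = 71/32.
E[X | Y = 3] = (71/32) / (13/32) = 71/13.

71/13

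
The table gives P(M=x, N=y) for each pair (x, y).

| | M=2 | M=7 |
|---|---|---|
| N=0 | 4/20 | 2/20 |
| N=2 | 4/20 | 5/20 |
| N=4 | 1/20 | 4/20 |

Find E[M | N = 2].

43/9

P(N = 2) = 9/20.
Σ M·P over the event = 2·(4/20) + 7·(5/20) = 43/20.
E[M | N = 2] = (43/20) / (9/20) = 43/9.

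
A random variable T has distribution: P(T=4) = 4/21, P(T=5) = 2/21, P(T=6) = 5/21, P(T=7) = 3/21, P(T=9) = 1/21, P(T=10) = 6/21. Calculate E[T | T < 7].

P(T < 7) = 11/21.
Σ over the event: 4·4/21 + 5·2/21 + 6·5/21 = 8/3.
E[T | T < 7] = (8/3) / (11/21) = 56/11.

56/11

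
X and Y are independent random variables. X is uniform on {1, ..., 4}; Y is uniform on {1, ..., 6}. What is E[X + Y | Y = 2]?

9/2

Outcomes with Y = 2: (1,2), (2,2), (3,2), (4,2), each with probability 1/24.
E[X + Y | Y = 2] = (3 + 4 + 5 + 6) / 4 = 9/2.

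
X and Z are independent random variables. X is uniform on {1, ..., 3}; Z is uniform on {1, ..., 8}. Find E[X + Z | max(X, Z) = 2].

10/3

Outcomes with max(X, Z) = 2: (1,2), (2,1), (2,2), each with probability 1/24.
E[X + Z | max(X, Z) = 2] = (3 + 3 + 4) / 3 = 10/3.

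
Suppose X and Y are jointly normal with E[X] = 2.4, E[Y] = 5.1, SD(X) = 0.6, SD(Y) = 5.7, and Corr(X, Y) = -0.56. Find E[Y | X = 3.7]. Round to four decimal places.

For a bivariate normal, E[Y | X=x] = μ_Y + ρ·(σ_Y/σ_X)·(x − μ_X).
E[Y | X=3.7] = 5.1 + (-0.56)·(5.7/0.6)·(3.7 − (2.4)) = 5.1 + (-5.32)·(1.3) = -1.8160.

-1.8160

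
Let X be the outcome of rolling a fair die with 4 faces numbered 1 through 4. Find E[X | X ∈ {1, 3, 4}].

P(X ∈ {1, 3, 4}) = 3/4.
Σ over the event: 1·1/4 + 3·1/4 + 4·1/4 = 2.
E[X | X ∈ {1, 3, 4}] = (2) / (3/4) = 8/3.

8/3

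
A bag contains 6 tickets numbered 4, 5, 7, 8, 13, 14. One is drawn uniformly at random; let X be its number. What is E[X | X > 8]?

27/2

P(X > 8) = 1/3.
Σ over the event: 13·1/6 + 14·1/6 = 9/2.
E[X | X > 8] = (9/2) / (1/3) = 27/2.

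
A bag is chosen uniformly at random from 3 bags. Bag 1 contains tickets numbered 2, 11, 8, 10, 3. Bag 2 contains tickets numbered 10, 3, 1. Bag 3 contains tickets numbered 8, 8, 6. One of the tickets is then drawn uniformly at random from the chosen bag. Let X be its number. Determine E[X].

E[X | bag 1] = (2+11+8+10+3)/5 = 34/5.
E[X | bag 2] = (10+3+1)/3 = 14/3.
E[X | bag 3] = (8+8+6)/3 = 22/3.
E[X] = (1/3)·(34/5) + (1/3)·(14/3) + (1/3)·(22/3) = 94/15.

94/15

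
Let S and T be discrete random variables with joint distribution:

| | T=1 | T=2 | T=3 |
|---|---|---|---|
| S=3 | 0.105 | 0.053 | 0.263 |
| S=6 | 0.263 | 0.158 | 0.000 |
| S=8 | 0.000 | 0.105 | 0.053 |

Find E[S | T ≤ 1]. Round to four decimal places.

5.1440

P(T ≤ 1) = 0.368.
Σ S·P over the event = 3·(0.105) + 6·(0.263) = 1.893.
E[S | T ≤ 1] = (1.893) / (0.368) = 5.1440.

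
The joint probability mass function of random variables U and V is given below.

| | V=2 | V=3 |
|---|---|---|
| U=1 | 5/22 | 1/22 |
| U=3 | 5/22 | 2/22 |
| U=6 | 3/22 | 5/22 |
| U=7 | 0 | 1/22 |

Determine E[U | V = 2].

P(V = 2) = 13/22.
Σ U·P over the event = 1·(5/22) + 3·(5/22) + 6·(3/22) = 19/11.
E[U | V = 2] = (19/11) / (13/22) = 38/13.

38/13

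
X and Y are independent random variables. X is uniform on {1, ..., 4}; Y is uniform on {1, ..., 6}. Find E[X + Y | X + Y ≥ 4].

136/21

P(X + Y ≥ 4) = 7/8.
Summing (X+Y)·P(x,y) over outcomes with X + Y ≥ 4 gives 17/3.
E[X + Y | X + Y ≥ 4] = (17/3) / (7/8) = 136/21.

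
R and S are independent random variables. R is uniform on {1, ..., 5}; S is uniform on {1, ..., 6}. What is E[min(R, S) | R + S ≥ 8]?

37/10

Outcomes with R + S ≥ 8: (2,6), (3,5), (3,6), (4,4), (4,5), (4,6), (5,3), (5,4), (5,5), (5,6), each with probability 1/30.
E[min(R, S) | R + S ≥ 8] = (2 + 3 + 3 + 4 + 4 + 4 + 3 + 4 + 5 + 5) / 10 = 37/10.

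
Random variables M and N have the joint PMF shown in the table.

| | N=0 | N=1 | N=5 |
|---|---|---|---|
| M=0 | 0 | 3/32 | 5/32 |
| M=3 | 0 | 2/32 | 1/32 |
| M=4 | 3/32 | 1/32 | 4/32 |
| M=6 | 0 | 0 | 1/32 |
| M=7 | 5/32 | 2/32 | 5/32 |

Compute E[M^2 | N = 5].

P(N = 5) = 1/2.
Σ M^2·P over the event = 0·(5/32) + 9·(1/32) + 16·(4/32) + 36·(1/32) + 49·(5/32) = 177/16.
E[M^2 | N = 5] = (177/16) / (1/2) = 177/8.

177/8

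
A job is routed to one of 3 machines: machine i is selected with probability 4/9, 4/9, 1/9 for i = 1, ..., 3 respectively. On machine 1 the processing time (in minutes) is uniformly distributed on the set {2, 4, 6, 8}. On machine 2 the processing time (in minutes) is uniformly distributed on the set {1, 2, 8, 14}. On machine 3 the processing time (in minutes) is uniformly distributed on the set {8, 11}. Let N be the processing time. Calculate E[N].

109/18

E[N | machine 1] = (2+4+6+8)/4 = 5.
E[N | machine 2] = (1+2+8+14)/4 = 25/4.
E[N | machine 3] = (8+11)/2 = 19/2.
By the law of total expectation,
E[N] = (4/9)·(5) + (4/9)·(25/4) + (1/9)·(19/2) = 109/18.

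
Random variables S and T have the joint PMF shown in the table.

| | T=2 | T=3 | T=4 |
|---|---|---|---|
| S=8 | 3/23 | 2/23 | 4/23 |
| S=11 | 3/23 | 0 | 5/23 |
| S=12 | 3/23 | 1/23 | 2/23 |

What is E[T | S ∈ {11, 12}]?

P(S ∈ {11, 12}) = 14/23.
Σ T·P over the event = 2·(3/23) + 4·(5/23) + 2·(3/23) + 3·(1/23) + 4·(2/23) = 43/23.
E[T | S ∈ {11, 12}] = (43/23) / (14/23) = 43/14.

43/14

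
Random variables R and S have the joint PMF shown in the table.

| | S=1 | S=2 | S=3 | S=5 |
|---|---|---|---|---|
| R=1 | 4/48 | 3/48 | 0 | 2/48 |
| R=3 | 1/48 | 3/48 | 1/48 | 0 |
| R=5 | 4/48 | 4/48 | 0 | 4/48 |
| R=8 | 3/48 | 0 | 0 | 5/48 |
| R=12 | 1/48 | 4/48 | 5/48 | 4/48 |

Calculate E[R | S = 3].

P(S = 3) = 1/8.
Σ R·P over the event = 3·(1/48) + 12·(5/48) = 21/16.
E[R | S = 3] = (21/16) / (1/8) = 21/2.

21/2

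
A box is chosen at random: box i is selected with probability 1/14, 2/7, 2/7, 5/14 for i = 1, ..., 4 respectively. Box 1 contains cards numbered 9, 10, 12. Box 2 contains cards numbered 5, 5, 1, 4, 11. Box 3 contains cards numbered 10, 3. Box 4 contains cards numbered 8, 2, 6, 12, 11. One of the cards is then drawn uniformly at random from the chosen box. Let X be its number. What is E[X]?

103/15

E[X | box 1] = (9+10+12)/3 = 31/3.
E[X | box 2] = (5+5+1+4+11)/5 = 26/5.
E[X | box 3] = (10+3)/2 = 13/2.
E[X | box 4] = (8+2+6+12+11)/5 = 39/5.
E[X] = (1/14)·(31/3) + (2/7)·(26/5) + (2/7)·(13/2) + (5/14)·(39/5) = 103/15.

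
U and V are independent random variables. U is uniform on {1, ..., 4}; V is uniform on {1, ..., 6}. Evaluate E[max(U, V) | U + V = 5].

Outcomes with U + V = 5: (1,4), (2,3), (3,2), (4,1), each with probability 1/24.
E[max(U, V) | U + V = 5] = (4 + 3 + 3 + 4) / 4 = 7/2.

7/2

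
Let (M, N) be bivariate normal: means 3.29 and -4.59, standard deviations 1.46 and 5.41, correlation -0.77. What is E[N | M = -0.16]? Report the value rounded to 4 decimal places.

For a bivariate normal, E[N | M=x] = μ_N + ρ·(σ_N/σ_M)·(x − μ_M).
E[N | M=-0.16] = -4.59 + (-0.77)·(5.41/1.46)·(-0.16 − (3.29)) = -4.59 + (-2.85322)·(-3.45) = 5.2536.

5.2536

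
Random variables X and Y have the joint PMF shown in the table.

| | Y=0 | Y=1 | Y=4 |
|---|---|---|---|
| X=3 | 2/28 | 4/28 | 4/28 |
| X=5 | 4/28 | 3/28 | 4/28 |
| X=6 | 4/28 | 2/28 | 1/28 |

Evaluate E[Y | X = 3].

2

P(X = 3) = 5/14.
Σ Y·P over the event = 0·(2/28) + 1·(4/28) + 4·(4/28) = 5/7.
E[Y | X = 3] = (5/7) / (5/14) = 2.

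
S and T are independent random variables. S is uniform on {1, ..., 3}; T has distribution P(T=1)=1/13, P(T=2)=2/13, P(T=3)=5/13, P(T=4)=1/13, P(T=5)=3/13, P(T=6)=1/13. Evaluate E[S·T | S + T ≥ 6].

P(S + T ≥ 6) = 19/39.
Summing ST·P(x,y) over outcomes with S + T ≥ 6 gives 191/39.
E[S·T | S + T ≥ 6] = (191/39) / (19/39) = 191/19.

191/19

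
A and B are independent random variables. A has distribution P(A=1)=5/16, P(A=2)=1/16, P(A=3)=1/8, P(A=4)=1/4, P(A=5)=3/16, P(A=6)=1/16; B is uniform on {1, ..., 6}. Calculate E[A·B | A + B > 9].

P(A + B > 9) = 13/96.
Summing AB·P(x,y) over outcomes with A + B > 9 gives 117/32.
E[A·B | A + B > 9] = (117/32) / (13/96) = 27.

27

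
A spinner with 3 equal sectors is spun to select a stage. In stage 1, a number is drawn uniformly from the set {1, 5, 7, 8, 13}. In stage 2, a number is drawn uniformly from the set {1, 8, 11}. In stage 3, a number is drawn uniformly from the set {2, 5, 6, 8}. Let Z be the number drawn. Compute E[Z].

1123/180

E[Z | stage 1] = (1+5+7+8+13)/5 = 34/5.
E[Z | stage 2] = (1+8+11)/3 = 20/3.
E[Z | stage 3] = (2+5+6+8)/4 = 21/4.
By the law of total expectation,
E[Z] = (1/3)·(34/5) + (1/3)·(20/3) + (1/3)·(21/4) = 1123/180.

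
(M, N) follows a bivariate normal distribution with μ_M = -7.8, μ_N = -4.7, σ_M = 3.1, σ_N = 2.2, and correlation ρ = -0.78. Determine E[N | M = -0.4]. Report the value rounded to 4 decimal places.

E[N | M=x] = μ_N + ρ(σ_N/σ_M)(x − μ_M) for jointly normal variables.
E[N | M=-0.4] = -4.7 + (-0.78)·(2.2/3.1)·(-0.4 − (-7.8)) = -4.7 + (-0.55355)·(7.4) = -8.7963.

-8.7963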